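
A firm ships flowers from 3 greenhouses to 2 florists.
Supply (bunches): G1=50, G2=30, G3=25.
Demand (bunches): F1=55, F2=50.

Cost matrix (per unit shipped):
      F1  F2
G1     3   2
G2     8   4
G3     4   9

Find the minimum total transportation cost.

Optimal allocation:
  G1–F1: 30 bunches
  G1–F2: 20 bunches
  G2–F2: 30 bunches
  G3–F1: 25 bunches
Total cost = 350.
(Supply check: G1 ships 50; G2 ships 30; G3 ships 25.)

350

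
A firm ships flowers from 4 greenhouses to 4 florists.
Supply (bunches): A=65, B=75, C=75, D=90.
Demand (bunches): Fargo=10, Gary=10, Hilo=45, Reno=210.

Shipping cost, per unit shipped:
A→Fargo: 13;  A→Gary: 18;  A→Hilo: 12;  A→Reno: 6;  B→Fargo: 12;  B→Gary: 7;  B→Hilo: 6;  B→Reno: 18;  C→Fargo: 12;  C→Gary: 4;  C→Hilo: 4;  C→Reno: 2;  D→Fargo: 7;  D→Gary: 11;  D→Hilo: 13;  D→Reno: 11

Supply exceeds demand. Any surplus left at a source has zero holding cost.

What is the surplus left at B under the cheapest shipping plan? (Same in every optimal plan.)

Minimum-cost shipments:
  A->Reno: 65 × 6 = 390
  B->Gary: 10 × 7 = 70
  B->Hilo: 45 × 6 = 270
  C->Reno: 75 × 2 = 150
  D->Fargo: 10 × 7 = 70
  D->Reno: 70 × 11 = 770
Total cost = 1720.
B ships 55 of its 75, leaving 20.

20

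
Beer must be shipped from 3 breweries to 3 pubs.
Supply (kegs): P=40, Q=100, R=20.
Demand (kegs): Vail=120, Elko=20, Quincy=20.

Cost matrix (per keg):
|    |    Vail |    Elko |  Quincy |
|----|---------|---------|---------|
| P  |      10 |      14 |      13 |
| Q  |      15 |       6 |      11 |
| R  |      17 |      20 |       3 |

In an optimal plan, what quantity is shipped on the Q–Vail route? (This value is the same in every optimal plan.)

Solving gives:
  P–Vail: 40 kegs
  Q–Vail: 80 kegs
  Q–Elko: 20 kegs
  R–Quincy: 20 kegs
Total cost = 1780.
So Q→Vail carries 80 kegs.

80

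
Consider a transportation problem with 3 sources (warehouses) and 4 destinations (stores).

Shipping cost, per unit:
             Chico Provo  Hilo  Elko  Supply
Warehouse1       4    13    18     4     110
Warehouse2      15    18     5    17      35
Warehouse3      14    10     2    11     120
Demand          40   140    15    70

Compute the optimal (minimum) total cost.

One minimum-cost allocation:
  Warehouse1–Chico: 40 units
  Warehouse1–Elko: 70 units
  Warehouse2–Provo: 20 units
  Warehouse2–Hilo: 15 units
  Warehouse3–Provo: 120 units
Total cost = 2075.
(Supply check: Warehouse1 ships 110; Warehouse2 ships 35; Warehouse3 ships 120.)

2075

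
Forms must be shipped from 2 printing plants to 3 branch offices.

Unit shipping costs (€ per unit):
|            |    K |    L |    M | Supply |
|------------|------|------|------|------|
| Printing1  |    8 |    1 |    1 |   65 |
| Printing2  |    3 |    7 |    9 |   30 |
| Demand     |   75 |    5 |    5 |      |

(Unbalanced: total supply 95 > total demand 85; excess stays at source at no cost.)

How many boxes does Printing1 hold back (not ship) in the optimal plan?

Minimum-cost shipments:
  Printing1 to K: 45 × €8 = €360
  Printing1 to L: 5 × €1 = €5
  Printing1 to M: 5 × €1 = €5
  Printing2 to K: 30 × €3 = €90
Total cost = €460.
Printing1 ships 55 of its 65, leaving 10.

10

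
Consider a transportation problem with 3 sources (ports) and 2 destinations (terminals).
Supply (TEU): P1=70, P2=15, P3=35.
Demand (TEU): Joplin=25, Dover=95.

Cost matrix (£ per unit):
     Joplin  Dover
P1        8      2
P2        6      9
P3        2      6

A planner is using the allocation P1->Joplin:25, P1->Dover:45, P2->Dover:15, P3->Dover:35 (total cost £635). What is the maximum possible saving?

250

Current plan cost = 25·8 + 45·2 + 15·9 + 35·6 = £635.
Optimal plan:
  P1->Dover: 70 × £2 = £140
  P2->Dover: 15 × £9 = £135
  P3->Joplin: 25 × £2 = £50
  P3->Dover: 10 × £6 = £60
Optimal cost = £385.
Saving = 635 − 385 = £250.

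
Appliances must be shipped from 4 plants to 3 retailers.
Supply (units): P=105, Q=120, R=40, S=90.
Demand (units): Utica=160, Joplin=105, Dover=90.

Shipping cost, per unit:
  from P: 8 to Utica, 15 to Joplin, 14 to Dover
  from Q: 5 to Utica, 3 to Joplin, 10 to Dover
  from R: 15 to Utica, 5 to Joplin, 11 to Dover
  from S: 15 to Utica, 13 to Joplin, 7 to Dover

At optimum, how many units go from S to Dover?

Optimal shipments:
  P->Utica: 105 × 8 = 840
  Q->Utica: 55 × 5 = 275
  Q->Joplin: 65 × 3 = 195
  R->Joplin: 40 × 5 = 200
  S->Dover: 90 × 7 = 630
Total cost = 2140.
So S→Dover carries 90 units.

90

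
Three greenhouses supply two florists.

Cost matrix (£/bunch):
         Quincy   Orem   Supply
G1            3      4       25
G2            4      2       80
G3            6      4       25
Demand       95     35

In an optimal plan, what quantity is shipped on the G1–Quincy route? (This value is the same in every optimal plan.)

25

The minimum-cost plan:
  G1→Quincy: 25 × £3 = £75
  G2→Quincy: 70 × £4 = £280
  G2→Orem: 10 × £2 = £20
  G3→Orem: 25 × £4 = £100
Total cost = £475.
So G1→Quincy carries 25 bunches.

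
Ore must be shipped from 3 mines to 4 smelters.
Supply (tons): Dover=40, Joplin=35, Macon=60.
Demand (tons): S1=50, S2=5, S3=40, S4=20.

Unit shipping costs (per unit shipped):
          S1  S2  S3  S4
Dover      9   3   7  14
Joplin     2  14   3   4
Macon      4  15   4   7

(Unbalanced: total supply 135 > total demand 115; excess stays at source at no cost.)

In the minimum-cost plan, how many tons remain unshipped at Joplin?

0

An optimal plan:
  Dover–S2: 5 × 3 = 15
  Dover–S3: 15 × 7 = 105
  Joplin–S1: 15 × 2 = 30
  Joplin–S4: 20 × 4 = 80
  Macon–S1: 35 × 4 = 140
  Macon–S3: 25 × 4 = 100
Total cost = 470.
Joplin ships 35 of its 35, leaving 0.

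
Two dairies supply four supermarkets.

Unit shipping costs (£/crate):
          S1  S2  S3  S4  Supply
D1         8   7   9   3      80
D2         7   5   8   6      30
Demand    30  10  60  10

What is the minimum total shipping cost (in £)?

Optimal allocation:
  D1->S1: 30 × £8 = £240
  D1->S3: 40 × £9 = £360
  D1->S4: 10 × £3 = £30
  D2->S2: 10 × £5 = £50
  D2->S3: 20 × £8 = £160
Total = 240 + 360 + 30 + 50 + 160 = £840.

840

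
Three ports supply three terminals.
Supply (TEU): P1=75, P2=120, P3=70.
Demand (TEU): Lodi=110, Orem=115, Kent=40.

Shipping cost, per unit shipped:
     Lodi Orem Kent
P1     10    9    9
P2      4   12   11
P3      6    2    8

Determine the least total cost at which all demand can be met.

A cheapest plan:
  P1–Orem: 45 × 9 = 405
  P1–Kent: 30 × 9 = 270
  P2–Lodi: 110 × 4 = 440
  P2–Kent: 10 × 11 = 110
  P3–Orem: 70 × 2 = 140
Total = 405 + 270 + 440 + 110 + 140 = 1365.

1365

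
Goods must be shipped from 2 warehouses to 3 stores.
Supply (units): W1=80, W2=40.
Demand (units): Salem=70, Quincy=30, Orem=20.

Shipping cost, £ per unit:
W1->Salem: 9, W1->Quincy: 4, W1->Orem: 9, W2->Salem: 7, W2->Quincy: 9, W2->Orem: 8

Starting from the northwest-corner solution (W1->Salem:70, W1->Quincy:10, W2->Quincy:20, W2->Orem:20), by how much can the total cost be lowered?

Current plan cost = 70·9 + 10·4 + 20·9 + 20·8 = £1010.
Optimal plan:
  W1->Salem: 30 × £9 = £270
  W1->Quincy: 30 × £4 = £120
  W1->Orem: 20 × £9 = £180
  W2->Salem: 40 × £7 = £280
Optimal cost = £850.
Saving = 1010 − 850 = £160.

160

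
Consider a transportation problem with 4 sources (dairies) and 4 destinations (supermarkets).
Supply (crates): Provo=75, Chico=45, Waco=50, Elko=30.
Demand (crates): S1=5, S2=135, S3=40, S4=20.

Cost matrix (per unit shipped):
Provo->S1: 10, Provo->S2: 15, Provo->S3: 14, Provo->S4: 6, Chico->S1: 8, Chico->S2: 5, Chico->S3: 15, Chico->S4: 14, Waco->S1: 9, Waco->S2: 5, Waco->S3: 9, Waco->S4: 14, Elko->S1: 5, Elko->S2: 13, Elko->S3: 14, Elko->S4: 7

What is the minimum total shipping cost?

An optimal shipping plan:
  Provo to S2: 15 × 15 = 225
  Provo to S3: 40 × 14 = 560
  Provo to S4: 20 × 6 = 120
  Chico to S2: 45 × 5 = 225
  Waco to S2: 50 × 5 = 250
  Elko to S1: 5 × 5 = 25
  Elko to S2: 25 × 13 = 325
Total = 225 + 560 + 120 + 225 + 250 + 25 + 325 = 1730.
(Supply check: Provo ships 75; Chico ships 45; Waco ships 50; Elko ships 30.)

1730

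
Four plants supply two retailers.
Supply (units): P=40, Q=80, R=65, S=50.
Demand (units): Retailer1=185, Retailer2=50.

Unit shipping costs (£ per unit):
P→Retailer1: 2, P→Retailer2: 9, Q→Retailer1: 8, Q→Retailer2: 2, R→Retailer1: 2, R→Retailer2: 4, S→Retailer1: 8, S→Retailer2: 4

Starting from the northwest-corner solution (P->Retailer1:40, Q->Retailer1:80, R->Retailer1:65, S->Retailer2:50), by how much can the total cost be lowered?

100

Current plan cost = 40·2 + 80·8 + 65·2 + 50·4 = £1050.
Optimal plan:
  P→Retailer1: 40 units
  Q→Retailer1: 30 units
  Q→Retailer2: 50 units
  R→Retailer1: 65 units
  S→Retailer1: 50 units
Optimal cost = £950.
Saving = 1050 − 950 = £100.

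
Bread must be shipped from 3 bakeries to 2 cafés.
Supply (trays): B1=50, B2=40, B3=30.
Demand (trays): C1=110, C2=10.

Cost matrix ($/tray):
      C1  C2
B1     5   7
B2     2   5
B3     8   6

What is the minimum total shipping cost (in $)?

550

A cheapest plan:
  B1→C1: 50 trays
  B2→C1: 40 trays
  B3→C1: 20 trays
  B3→C2: 10 trays
Total cost = $550.
(Supply check: B1 ships 50; B2 ships 40; B3 ships 30.)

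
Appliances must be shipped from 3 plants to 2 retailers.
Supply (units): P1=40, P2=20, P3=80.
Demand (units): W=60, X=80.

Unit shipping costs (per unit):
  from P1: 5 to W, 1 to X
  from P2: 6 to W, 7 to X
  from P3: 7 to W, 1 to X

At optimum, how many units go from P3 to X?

80

Optimal shipments:
  P1–W: 40 units
  P2–W: 20 units
  P3–X: 80 units
Total cost = 400.
So P3→X carries 80 units.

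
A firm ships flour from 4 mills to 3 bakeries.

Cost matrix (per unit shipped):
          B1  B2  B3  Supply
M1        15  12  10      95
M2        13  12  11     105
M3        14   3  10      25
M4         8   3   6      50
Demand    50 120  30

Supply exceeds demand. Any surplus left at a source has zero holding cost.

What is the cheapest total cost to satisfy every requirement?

1715

A cheapest plan:
  M1 to B2: 45 sacks
  M1 to B3: 30 sacks
  M2 to B1: 50 sacks
  M3 to B2: 25 sacks
  M4 to B2: 50 sacks
Total cost = 1715.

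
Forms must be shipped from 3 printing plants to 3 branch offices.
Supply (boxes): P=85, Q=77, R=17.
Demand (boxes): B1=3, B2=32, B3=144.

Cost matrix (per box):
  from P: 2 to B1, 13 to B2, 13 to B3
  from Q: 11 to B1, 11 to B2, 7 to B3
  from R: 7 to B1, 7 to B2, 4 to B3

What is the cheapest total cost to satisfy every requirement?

Optimal allocation:
  P->B1: 3 boxes
  P->B2: 32 boxes
  P->B3: 50 boxes
  Q->B3: 77 boxes
  R->B3: 17 boxes
Total cost = 1679.
(Supply check: P ships 85; Q ships 77; R ships 17.)

1679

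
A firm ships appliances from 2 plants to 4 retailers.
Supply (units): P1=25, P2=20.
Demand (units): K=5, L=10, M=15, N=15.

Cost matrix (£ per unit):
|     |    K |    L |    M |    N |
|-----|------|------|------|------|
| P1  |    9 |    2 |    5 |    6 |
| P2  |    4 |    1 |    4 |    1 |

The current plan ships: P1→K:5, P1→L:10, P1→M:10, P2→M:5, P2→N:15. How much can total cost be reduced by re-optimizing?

20

Current plan cost = 5·9 + 10·2 + 10·5 + 5·4 + 15·1 = £150.
Optimal plan:
  P1->L: 10 × £2 = £20
  P1->M: 15 × £5 = £75
  P2->K: 5 × £4 = £20
  P2->N: 15 × £1 = £15
Optimal cost = £130.
Saving = 150 − 130 = £20.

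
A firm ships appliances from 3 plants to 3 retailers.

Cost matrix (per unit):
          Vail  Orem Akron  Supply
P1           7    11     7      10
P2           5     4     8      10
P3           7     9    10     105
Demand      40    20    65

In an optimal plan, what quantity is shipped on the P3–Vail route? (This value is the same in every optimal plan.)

Optimal shipments:
  P1–Akron: 10 × 7 = 70
  P2–Orem: 10 × 4 = 40
  P3–Vail: 40 × 7 = 280
  P3–Orem: 10 × 9 = 90
  P3–Akron: 55 × 10 = 550
Total cost = 1030.
So P3→Vail carries 40 units.

40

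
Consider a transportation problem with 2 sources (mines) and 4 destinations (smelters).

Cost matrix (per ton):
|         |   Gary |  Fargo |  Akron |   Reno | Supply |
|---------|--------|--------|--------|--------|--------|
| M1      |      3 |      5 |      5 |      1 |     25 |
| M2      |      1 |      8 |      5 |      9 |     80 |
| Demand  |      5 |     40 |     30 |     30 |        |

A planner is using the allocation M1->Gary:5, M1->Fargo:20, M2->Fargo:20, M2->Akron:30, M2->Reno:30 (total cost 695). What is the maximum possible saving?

150

Current plan cost = 5·3 + 20·5 + 20·8 + 30·5 + 30·9 = 695.
Optimal plan:
  M1→Reno: 25 × 1 = 25
  M2→Gary: 5 × 1 = 5
  M2→Fargo: 40 × 8 = 320
  M2→Akron: 30 × 5 = 150
  M2→Reno: 5 × 9 = 45
Optimal cost = 545.
Saving = 695 − 545 = 150.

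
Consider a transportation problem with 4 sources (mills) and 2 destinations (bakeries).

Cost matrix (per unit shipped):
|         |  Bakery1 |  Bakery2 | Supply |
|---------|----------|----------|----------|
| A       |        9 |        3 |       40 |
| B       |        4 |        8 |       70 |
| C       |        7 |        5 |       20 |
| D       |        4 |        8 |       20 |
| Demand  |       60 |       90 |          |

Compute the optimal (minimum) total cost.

700

A cheapest plan:
  A->Bakery2: 40 × 3 = 120
  B->Bakery1: 40 × 4 = 160
  B->Bakery2: 30 × 8 = 240
  C->Bakery2: 20 × 5 = 100
  D->Bakery1: 20 × 4 = 80
Total = 120 + 160 + 240 + 100 + 80 = 700.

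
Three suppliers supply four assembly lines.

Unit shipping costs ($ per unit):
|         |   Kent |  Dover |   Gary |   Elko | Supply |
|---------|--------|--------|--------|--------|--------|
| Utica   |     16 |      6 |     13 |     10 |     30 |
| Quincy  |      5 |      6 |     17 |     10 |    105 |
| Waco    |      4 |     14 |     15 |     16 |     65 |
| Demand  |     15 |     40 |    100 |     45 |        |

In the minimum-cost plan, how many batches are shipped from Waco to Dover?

0

Solving gives:
  Utica→Gary: 30 batches
  Quincy→Kent: 15 batches
  Quincy→Dover: 40 batches
  Quincy→Gary: 5 batches
  Quincy→Elko: 45 batches
  Waco→Gary: 65 batches
Total cost = $2215.
The route Waco→Dover is not used.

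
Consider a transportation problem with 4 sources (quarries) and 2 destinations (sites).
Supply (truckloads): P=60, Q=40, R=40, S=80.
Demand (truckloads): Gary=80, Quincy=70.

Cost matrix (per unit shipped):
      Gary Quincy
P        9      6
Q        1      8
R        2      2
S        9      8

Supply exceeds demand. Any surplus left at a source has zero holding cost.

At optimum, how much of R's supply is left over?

0

Minimum-cost shipments:
  P->Quincy: 60 × 6 = 360
  Q->Gary: 40 × 1 = 40
  R->Gary: 40 × 2 = 80
  S->Quincy: 10 × 8 = 80
Total cost = 560.
R ships 40 of its 40, leaving 0.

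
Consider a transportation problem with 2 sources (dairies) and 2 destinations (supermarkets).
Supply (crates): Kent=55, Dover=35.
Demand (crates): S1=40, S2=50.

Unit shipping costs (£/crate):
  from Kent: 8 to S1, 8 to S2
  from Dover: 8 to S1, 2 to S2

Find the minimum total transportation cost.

510

An optimal shipping plan:
  Kent to S1: 40 crates
  Kent to S2: 15 crates
  Dover to S2: 35 crates
Total cost = £510.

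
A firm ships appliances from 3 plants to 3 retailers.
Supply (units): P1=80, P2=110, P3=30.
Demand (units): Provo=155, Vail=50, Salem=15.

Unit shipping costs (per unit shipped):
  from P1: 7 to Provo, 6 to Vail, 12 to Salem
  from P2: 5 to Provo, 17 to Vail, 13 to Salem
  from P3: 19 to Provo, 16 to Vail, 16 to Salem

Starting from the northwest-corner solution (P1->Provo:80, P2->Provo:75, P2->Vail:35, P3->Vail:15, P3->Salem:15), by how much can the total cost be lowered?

Current plan cost = 80·7 + 75·5 + 35·17 + 15·16 + 15·16 = 2010.
Optimal plan:
  P1–Provo: 45 × 7 = 315
  P1–Vail: 35 × 6 = 210
  P2–Provo: 110 × 5 = 550
  P3–Vail: 15 × 16 = 240
  P3–Salem: 15 × 16 = 240
Optimal cost = 1555.
Saving = 2010 − 1555 = 455.

455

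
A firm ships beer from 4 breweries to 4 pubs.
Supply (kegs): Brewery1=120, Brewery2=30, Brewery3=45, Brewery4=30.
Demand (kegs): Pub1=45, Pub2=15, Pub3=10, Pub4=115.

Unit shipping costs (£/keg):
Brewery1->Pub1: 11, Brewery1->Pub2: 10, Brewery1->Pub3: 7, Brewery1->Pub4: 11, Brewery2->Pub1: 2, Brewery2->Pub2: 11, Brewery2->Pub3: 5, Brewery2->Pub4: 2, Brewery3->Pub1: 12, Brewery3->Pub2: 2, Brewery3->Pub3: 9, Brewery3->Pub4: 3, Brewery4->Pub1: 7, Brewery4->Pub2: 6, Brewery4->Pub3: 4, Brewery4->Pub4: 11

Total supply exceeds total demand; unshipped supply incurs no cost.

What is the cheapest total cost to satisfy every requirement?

1230

A cheapest plan:
  Brewery1→Pub3: 10 × £7 = £70
  Brewery1→Pub4: 70 × £11 = £770
  Brewery2→Pub1: 15 × £2 = £30
  Brewery2→Pub4: 15 × £2 = £30
  Brewery3→Pub2: 15 × £2 = £30
  Brewery3→Pub4: 30 × £3 = £90
  Brewery4→Pub1: 30 × £7 = £210
Total = 70 + 770 + 30 + 30 + 30 + 90 + 210 = £1230.
(Supply check: Brewery1 ships 80; Brewery2 ships 30; Brewery3 ships 45; Brewery4 ships 30.)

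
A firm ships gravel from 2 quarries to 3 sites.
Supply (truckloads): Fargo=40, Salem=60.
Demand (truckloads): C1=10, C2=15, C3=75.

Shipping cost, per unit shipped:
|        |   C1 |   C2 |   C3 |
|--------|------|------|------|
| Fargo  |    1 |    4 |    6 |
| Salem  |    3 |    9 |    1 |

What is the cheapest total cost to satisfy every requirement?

A cheapest plan:
  Fargo→C1: 10 × 1 = 10
  Fargo→C2: 15 × 4 = 60
  Fargo→C3: 15 × 6 = 90
  Salem→C3: 60 × 1 = 60
Total = 10 + 60 + 90 + 60 = 220.

220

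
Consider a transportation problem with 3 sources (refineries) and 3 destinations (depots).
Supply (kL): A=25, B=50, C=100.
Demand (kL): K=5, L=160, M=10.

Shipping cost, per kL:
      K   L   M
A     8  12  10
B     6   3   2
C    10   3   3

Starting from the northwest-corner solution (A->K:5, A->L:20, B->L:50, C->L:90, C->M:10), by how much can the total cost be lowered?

20

Current plan cost = 5·8 + 20·12 + 50·3 + 90·3 + 10·3 = 730.
Optimal plan:
  A->K: 5 × 8 = 40
  A->L: 10 × 12 = 120
  A->M: 10 × 10 = 100
  B->L: 50 × 3 = 150
  C->L: 100 × 3 = 300
Optimal cost = 710.
Saving = 730 − 710 = 20.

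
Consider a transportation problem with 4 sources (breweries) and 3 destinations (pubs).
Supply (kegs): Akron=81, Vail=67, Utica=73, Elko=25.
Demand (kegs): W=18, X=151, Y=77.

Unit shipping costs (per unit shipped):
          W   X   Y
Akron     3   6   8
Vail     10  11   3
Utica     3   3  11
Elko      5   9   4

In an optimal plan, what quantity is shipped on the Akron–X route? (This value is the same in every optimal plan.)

Solving gives:
  Akron to W: 3 × 3 = 9
  Akron to X: 78 × 6 = 468
  Vail to Y: 67 × 3 = 201
  Utica to X: 73 × 3 = 219
  Elko to W: 15 × 5 = 75
  Elko to Y: 10 × 4 = 40
Total cost = 1012.
So Akron→X carries 78 kegs.

78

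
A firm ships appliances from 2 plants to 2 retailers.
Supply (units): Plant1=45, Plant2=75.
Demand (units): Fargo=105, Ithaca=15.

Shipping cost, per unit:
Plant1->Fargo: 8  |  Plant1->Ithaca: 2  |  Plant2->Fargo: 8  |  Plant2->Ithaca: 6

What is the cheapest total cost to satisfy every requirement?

870

A cheapest plan:
  Plant1 to Fargo: 30 units
  Plant1 to Ithaca: 15 units
  Plant2 to Fargo: 75 units
Total cost = 870.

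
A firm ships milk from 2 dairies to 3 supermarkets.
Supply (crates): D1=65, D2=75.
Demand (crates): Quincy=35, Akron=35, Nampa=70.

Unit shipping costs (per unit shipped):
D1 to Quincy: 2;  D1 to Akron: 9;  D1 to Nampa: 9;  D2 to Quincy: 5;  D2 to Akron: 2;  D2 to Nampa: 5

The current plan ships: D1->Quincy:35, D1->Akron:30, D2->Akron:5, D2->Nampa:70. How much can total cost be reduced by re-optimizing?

90

Current plan cost = 35·2 + 30·9 + 5·2 + 70·5 = 700.
Optimal plan:
  D1–Quincy: 35 × 2 = 70
  D1–Nampa: 30 × 9 = 270
  D2–Akron: 35 × 2 = 70
  D2–Nampa: 40 × 5 = 200
Optimal cost = 610.
Saving = 700 − 610 = 90.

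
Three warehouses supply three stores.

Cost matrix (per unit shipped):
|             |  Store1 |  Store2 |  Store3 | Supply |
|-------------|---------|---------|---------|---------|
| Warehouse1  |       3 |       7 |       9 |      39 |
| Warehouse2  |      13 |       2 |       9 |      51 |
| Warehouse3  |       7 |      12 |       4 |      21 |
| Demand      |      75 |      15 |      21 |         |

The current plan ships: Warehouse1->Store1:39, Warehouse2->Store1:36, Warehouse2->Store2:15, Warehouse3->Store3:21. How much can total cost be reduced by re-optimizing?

Current plan cost = 39·3 + 36·13 + 15·2 + 21·4 = 699.
Optimal plan:
  Warehouse1→Store1: 39 × 3 = 117
  Warehouse2→Store1: 15 × 13 = 195
  Warehouse2→Store2: 15 × 2 = 30
  Warehouse2→Store3: 21 × 9 = 189
  Warehouse3→Store1: 21 × 7 = 147
Optimal cost = 678.
Saving = 699 − 678 = 21.

21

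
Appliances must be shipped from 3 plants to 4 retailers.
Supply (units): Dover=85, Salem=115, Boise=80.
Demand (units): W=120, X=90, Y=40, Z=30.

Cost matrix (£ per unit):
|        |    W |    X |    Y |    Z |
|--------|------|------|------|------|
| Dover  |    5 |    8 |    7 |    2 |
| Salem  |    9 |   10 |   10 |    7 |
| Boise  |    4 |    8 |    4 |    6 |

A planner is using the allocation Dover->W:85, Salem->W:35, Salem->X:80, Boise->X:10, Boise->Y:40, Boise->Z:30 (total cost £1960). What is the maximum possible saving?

180

Current plan cost = 85·5 + 35·9 + 80·10 + 10·8 + 40·4 + 30·6 = £1960.
Optimal plan:
  Dover->W: 55 × £5 = £275
  Dover->Z: 30 × £2 = £60
  Salem->W: 25 × £9 = £225
  Salem->X: 90 × £10 = £900
  Boise->W: 40 × £4 = £160
  Boise->Y: 40 × £4 = £160
Optimal cost = £1780.
Saving = 1960 − 1780 = £180.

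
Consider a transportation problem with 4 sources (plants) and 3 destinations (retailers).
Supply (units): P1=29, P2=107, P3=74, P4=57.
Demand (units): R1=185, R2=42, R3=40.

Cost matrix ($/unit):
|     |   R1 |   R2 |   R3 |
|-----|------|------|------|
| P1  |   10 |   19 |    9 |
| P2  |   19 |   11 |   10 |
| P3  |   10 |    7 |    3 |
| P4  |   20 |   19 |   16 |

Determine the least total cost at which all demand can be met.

3507

Optimal allocation:
  P1->R1: 29 × $10 = $290
  P2->R1: 25 × $19 = $475
  P2->R2: 42 × $11 = $462
  P2->R3: 40 × $10 = $400
  P3->R1: 74 × $10 = $740
  P4->R1: 57 × $20 = $1140
Total = 290 + 475 + 462 + 400 + 740 + 1140 = $3507.
(Supply check: P1 ships 29; P2 ships 107; P3 ships 74; P4 ships 57.)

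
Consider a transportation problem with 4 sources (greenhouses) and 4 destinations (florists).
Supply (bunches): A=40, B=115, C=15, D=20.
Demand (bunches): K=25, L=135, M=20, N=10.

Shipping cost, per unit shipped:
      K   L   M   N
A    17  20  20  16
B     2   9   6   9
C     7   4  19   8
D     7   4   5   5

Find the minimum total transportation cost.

One minimum-cost allocation:
  A→L: 30 × 20 = 600
  A→N: 10 × 16 = 160
  B→K: 25 × 2 = 50
  B→L: 70 × 9 = 630
  B→M: 20 × 6 = 120
  C→L: 15 × 4 = 60
  D→L: 20 × 4 = 80
Total = 600 + 160 + 50 + 630 + 120 + 60 + 80 = 1700.

1700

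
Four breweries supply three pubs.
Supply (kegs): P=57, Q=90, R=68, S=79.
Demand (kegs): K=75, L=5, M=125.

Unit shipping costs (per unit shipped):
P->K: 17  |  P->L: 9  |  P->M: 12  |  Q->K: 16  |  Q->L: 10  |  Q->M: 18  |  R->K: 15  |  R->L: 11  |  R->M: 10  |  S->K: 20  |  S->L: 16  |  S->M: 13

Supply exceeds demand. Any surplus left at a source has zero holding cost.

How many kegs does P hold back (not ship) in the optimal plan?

0

An optimal plan:
  P->L: 5 × 9 = 45
  P->M: 52 × 12 = 624
  Q->K: 75 × 16 = 1200
  R->M: 68 × 10 = 680
  S->M: 5 × 13 = 65
Total cost = 2614.
P ships 57 of its 57, leaving 0.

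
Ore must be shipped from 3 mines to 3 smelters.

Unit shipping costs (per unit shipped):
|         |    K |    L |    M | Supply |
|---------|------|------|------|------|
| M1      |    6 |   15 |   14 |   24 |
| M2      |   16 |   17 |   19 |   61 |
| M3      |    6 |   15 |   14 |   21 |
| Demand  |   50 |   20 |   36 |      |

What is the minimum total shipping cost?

Optimal allocation:
  M1->K: 24 × 6 = 144
  M2->K: 5 × 16 = 80
  M2->L: 20 × 17 = 340
  M2->M: 36 × 19 = 684
  M3->K: 21 × 6 = 126
Total = 144 + 80 + 340 + 684 + 126 = 1374.
(Supply check: M1 ships 24; M2 ships 61; M3 ships 21.)

1374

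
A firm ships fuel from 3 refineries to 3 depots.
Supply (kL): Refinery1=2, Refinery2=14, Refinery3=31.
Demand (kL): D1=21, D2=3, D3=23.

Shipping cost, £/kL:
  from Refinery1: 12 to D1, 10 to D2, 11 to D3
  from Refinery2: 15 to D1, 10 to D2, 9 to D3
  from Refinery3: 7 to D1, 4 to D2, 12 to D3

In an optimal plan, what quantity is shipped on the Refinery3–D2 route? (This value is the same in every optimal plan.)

3

Optimal shipments:
  Refinery1 to D3: 2 kL
  Refinery2 to D3: 14 kL
  Refinery3 to D1: 21 kL
  Refinery3 to D2: 3 kL
  Refinery3 to D3: 7 kL
Total cost = £391.
So Refinery3→D2 carries 3 kL.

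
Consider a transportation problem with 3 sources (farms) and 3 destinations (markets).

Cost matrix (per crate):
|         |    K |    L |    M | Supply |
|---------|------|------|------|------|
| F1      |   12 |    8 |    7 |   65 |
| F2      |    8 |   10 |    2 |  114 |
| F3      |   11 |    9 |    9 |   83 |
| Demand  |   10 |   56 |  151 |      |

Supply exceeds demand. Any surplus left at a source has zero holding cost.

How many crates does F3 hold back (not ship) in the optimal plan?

45

An optimal plan:
  F1->L: 28 crates
  F1->M: 37 crates
  F2->M: 114 crates
  F3->K: 10 crates
  F3->L: 28 crates
Total cost = 1073.
F3 ships 38 of its 83, leaving 45.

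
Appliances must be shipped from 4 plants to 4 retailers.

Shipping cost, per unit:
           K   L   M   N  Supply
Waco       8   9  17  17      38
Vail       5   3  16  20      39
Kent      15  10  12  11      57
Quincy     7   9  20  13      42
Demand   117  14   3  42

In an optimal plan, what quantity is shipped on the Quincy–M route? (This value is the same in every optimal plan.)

Solving gives:
  Waco to K: 38 × 8 = 304
  Vail to K: 37 × 5 = 185
  Vail to L: 2 × 3 = 6
  Kent to L: 12 × 10 = 120
  Kent to M: 3 × 12 = 36
  Kent to N: 42 × 11 = 462
  Quincy to K: 42 × 7 = 294
Total cost = 1407.
The route Quincy→M is not used.

0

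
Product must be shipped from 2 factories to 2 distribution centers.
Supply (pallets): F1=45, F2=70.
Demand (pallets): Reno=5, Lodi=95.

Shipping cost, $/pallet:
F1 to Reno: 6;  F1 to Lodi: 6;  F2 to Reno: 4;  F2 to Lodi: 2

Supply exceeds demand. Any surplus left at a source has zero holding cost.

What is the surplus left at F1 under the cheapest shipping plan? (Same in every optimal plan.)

15

Minimum-cost shipments:
  F1→Reno: 5 × $6 = $30
  F1→Lodi: 25 × $6 = $150
  F2→Lodi: 70 × $2 = $140
Total cost = $320.
F1 ships 30 of its 45, leaving 15.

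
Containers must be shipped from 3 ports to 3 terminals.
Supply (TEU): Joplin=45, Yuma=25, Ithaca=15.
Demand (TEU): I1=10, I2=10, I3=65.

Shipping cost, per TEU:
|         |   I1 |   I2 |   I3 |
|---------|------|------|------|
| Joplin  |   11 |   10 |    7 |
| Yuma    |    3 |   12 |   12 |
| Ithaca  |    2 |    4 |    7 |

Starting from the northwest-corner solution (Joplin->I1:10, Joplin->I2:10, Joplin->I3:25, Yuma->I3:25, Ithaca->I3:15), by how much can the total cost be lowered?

190

Current plan cost = 10·11 + 10·10 + 25·7 + 25·12 + 15·7 = 790.
Optimal plan:
  Joplin to I3: 45 × 7 = 315
  Yuma to I1: 10 × 3 = 30
  Yuma to I3: 15 × 12 = 180
  Ithaca to I2: 10 × 4 = 40
  Ithaca to I3: 5 × 7 = 35
Optimal cost = 600.
Saving = 790 − 600 = 190.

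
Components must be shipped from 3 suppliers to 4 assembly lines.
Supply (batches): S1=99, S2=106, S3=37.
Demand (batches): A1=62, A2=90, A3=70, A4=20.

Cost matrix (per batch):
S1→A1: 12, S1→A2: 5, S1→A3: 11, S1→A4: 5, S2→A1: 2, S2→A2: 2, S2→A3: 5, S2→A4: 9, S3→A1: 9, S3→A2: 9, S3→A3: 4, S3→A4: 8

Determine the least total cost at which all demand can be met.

954

An optimal shipping plan:
  S1 to A2: 79 × 5 = 395
  S1 to A4: 20 × 5 = 100
  S2 to A1: 62 × 2 = 124
  S2 to A2: 11 × 2 = 22
  S2 to A3: 33 × 5 = 165
  S3 to A3: 37 × 4 = 148
Total = 395 + 100 + 124 + 22 + 165 + 148 = 954.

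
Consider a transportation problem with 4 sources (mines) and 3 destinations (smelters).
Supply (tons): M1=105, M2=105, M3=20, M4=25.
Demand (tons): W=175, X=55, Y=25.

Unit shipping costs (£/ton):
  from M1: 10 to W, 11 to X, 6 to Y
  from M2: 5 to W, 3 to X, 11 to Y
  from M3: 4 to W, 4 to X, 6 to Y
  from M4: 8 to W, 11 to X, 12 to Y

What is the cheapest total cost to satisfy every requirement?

One minimum-cost allocation:
  M1 to W: 80 × £10 = £800
  M1 to Y: 25 × £6 = £150
  M2 to W: 50 × £5 = £250
  M2 to X: 55 × £3 = £165
  M3 to W: 20 × £4 = £80
  M4 to W: 25 × £8 = £200
Total = 800 + 150 + 250 + 165 + 80 + 200 = £1645.
(Supply check: M1 ships 105; M2 ships 105; M3 ships 20; M4 ships 25.)

1645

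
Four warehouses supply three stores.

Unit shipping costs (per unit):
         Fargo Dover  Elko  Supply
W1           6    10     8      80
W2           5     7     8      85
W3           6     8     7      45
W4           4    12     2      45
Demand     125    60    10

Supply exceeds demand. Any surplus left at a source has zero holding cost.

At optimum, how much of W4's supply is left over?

An optimal plan:
  W1 to Fargo: 20 × 6 = 120
  W2 to Fargo: 25 × 5 = 125
  W2 to Dover: 60 × 7 = 420
  W3 to Fargo: 45 × 6 = 270
  W4 to Fargo: 35 × 4 = 140
  W4 to Elko: 10 × 2 = 20
Total cost = 1095.
W4 ships 45 of its 45, leaving 0.

0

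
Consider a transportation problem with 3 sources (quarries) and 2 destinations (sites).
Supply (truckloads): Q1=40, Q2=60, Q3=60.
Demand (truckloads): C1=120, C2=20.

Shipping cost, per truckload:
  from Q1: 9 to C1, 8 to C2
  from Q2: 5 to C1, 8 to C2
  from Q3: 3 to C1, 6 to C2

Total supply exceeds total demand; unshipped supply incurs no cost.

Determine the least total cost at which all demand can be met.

640

Optimal allocation:
  Q1->C2: 20 × 8 = 160
  Q2->C1: 60 × 5 = 300
  Q3->C1: 60 × 3 = 180
Total = 160 + 300 + 180 = 640.
(Supply check: Q1 ships 20; Q2 ships 60; Q3 ships 60.)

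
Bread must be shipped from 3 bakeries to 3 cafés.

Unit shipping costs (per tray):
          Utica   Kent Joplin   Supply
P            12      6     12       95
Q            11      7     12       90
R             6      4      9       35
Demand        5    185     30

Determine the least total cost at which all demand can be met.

1500

One minimum-cost allocation:
  P->Kent: 95 × 6 = 570
  Q->Kent: 60 × 7 = 420
  Q->Joplin: 30 × 12 = 360
  R->Utica: 5 × 6 = 30
  R->Kent: 30 × 4 = 120
Total = 570 + 420 + 360 + 30 + 120 = 1500.
(Supply check: P ships 95; Q ships 90; R ships 35.)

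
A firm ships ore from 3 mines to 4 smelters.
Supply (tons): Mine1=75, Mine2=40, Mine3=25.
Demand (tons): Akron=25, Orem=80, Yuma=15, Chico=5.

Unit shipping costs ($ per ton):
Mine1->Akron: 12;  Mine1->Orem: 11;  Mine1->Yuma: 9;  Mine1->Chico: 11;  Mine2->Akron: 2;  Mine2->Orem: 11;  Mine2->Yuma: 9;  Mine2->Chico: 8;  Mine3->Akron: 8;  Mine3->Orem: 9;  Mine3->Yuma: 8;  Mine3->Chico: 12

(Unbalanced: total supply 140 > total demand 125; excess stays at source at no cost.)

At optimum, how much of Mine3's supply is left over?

An optimal plan:
  Mine1 to Orem: 45 × $11 = $495
  Mine1 to Yuma: 15 × $9 = $135
  Mine2 to Akron: 25 × $2 = $50
  Mine2 to Orem: 10 × $11 = $110
  Mine2 to Chico: 5 × $8 = $40
  Mine3 to Orem: 25 × $9 = $225
Total cost = $1055.
Mine3 ships 25 of its 25, leaving 0.

0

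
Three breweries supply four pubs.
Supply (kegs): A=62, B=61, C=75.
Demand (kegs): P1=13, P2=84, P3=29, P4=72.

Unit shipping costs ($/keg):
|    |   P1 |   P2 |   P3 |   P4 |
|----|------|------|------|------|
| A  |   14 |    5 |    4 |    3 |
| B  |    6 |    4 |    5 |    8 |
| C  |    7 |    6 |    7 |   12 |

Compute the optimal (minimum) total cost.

962

Optimal allocation:
  A->P4: 62 × $3 = $186
  B->P2: 51 × $4 = $204
  B->P4: 10 × $8 = $80
  C->P1: 13 × $7 = $91
  C->P2: 33 × $6 = $198
  C->P3: 29 × $7 = $203
Total = 186 + 204 + 80 + 91 + 198 + 203 = $962.
(Supply check: A ships 62; B ships 61; C ships 75.)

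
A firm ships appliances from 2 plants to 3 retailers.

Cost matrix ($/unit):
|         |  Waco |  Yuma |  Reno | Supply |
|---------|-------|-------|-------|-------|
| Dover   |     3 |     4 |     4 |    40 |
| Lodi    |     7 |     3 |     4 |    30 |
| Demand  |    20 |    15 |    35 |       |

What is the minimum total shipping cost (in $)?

245

A cheapest plan:
  Dover to Waco: 20 × $3 = $60
  Dover to Reno: 20 × $4 = $80
  Lodi to Yuma: 15 × $3 = $45
  Lodi to Reno: 15 × $4 = $60
Total = 60 + 80 + 45 + 60 = $245.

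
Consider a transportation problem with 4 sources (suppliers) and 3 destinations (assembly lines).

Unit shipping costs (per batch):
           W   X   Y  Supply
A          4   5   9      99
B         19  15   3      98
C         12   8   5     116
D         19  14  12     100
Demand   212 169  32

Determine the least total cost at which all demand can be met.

4262

An optimal shipping plan:
  A–W: 99 × 4 = 396
  B–X: 66 × 15 = 990
  B–Y: 32 × 3 = 96
  C–W: 113 × 12 = 1356
  C–X: 3 × 8 = 24
  D–X: 100 × 14 = 1400
Total = 396 + 990 + 96 + 1356 + 24 + 1400 = 4262.
(Supply check: A ships 99; B ships 98; C ships 116; D ships 100.)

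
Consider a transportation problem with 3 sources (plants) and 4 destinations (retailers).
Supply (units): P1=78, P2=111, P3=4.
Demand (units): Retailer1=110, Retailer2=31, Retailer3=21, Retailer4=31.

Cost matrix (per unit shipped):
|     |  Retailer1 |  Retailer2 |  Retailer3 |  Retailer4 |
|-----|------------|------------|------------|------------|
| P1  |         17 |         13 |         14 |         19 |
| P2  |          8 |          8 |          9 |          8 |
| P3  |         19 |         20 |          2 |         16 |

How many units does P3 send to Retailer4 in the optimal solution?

Solving gives:
  P1->Retailer1: 30 units
  P1->Retailer2: 31 units
  P1->Retailer3: 17 units
  P2->Retailer1: 80 units
  P2->Retailer4: 31 units
  P3->Retailer3: 4 units
Total cost = 2047.
The route P3→Retailer4 is not used.

0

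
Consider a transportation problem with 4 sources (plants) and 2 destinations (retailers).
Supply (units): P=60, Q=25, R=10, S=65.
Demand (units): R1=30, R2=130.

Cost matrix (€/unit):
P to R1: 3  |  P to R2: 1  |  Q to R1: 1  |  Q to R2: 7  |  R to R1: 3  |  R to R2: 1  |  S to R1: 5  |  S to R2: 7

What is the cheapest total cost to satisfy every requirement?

540

A cheapest plan:
  P→R2: 60 units
  Q→R1: 25 units
  R→R2: 10 units
  S→R1: 5 units
  S→R2: 60 units
Total cost = €540.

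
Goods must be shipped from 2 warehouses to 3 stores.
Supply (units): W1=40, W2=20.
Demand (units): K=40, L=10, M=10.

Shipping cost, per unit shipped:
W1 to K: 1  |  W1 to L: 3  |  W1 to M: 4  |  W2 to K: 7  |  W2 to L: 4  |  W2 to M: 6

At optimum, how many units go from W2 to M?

10

The minimum-cost plan:
  W1→K: 40 × 1 = 40
  W2→L: 10 × 4 = 40
  W2→M: 10 × 6 = 60
Total cost = 140.
So W2→M carries 10 units.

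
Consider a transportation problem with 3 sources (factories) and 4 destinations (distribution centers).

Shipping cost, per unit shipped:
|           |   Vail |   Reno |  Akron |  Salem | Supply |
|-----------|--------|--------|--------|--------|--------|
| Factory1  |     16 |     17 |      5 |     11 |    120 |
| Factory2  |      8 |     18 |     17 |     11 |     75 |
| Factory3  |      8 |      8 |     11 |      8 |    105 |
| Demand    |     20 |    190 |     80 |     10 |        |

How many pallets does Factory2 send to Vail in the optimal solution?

20

Solving gives:
  Factory1->Reno: 40 × 17 = 680
  Factory1->Akron: 80 × 5 = 400
  Factory2->Vail: 20 × 8 = 160
  Factory2->Reno: 45 × 18 = 810
  Factory2->Salem: 10 × 11 = 110
  Factory3->Reno: 105 × 8 = 840
Total cost = 3000.
So Factory2→Vail carries 20 pallets.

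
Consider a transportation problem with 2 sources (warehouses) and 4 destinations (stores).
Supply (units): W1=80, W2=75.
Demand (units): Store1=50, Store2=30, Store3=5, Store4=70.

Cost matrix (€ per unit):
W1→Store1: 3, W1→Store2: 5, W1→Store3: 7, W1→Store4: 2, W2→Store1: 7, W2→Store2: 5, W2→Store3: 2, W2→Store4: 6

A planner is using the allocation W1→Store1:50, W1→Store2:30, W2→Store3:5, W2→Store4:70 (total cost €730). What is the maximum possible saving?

120

Current plan cost = 50·3 + 30·5 + 5·2 + 70·6 = €730.
Optimal plan:
  W1->Store1: 50 units
  W1->Store4: 30 units
  W2->Store2: 30 units
  W2->Store3: 5 units
  W2->Store4: 40 units
Optimal cost = €610.
Saving = 730 − 610 = €120.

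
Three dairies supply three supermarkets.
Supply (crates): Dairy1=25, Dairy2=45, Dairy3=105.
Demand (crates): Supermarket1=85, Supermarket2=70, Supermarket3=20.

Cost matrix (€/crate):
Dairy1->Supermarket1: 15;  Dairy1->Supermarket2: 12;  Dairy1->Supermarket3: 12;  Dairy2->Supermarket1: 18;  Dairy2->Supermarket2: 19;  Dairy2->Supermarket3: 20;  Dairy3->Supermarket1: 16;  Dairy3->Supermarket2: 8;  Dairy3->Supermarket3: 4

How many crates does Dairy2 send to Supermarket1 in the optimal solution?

45

Solving gives:
  Dairy1→Supermarket1: 25 crates
  Dairy2→Supermarket1: 45 crates
  Dairy3→Supermarket1: 15 crates
  Dairy3→Supermarket2: 70 crates
  Dairy3→Supermarket3: 20 crates
Total cost = €2065.
So Dairy2→Supermarket1 carries 45 crates.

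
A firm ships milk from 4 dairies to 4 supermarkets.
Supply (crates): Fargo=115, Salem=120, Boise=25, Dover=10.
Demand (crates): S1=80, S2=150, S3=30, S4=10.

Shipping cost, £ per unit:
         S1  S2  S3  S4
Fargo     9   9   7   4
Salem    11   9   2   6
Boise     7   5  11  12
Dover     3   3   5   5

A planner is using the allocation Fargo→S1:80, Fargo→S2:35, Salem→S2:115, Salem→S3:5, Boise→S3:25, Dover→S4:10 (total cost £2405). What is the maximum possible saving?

Current plan cost = 80·9 + 35·9 + 115·9 + 5·2 + 25·11 + 10·5 = £2405.
Optimal plan:
  Fargo->S1: 80 × £9 = £720
  Fargo->S2: 25 × £9 = £225
  Fargo->S4: 10 × £4 = £40
  Salem->S2: 90 × £9 = £810
  Salem->S3: 30 × £2 = £60
  Boise->S2: 25 × £5 = £125
  Dover->S2: 10 × £3 = £30
Optimal cost = £2010.
Saving = 2405 − 2010 = £395.

395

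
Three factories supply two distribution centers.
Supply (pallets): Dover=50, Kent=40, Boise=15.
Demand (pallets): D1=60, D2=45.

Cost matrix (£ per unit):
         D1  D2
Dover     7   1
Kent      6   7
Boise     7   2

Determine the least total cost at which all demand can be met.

425

An optimal shipping plan:
  Dover→D1: 5 × £7 = £35
  Dover→D2: 45 × £1 = £45
  Kent→D1: 40 × £6 = £240
  Boise→D1: 15 × £7 = £105
Total = 35 + 45 + 240 + 105 = £425.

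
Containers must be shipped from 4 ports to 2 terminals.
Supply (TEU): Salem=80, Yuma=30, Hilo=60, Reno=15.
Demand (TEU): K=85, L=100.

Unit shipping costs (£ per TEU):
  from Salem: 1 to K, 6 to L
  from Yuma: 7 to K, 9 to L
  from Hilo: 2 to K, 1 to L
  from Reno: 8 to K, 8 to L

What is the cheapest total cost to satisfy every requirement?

Optimal allocation:
  Salem–K: 80 × £1 = £80
  Yuma–K: 5 × £7 = £35
  Yuma–L: 25 × £9 = £225
  Hilo–L: 60 × £1 = £60
  Reno–L: 15 × £8 = £120
Total = 80 + 35 + 225 + 60 + 120 = £520.

520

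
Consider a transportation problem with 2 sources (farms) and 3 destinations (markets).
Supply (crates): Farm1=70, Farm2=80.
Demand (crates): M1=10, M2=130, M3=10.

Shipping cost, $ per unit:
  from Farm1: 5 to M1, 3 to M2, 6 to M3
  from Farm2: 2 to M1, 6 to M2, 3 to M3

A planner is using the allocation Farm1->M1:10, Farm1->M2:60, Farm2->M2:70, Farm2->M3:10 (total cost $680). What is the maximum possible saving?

Current plan cost = 10·5 + 60·3 + 70·6 + 10·3 = $680.
Optimal plan:
  Farm1->M2: 70 × $3 = $210
  Farm2->M1: 10 × $2 = $20
  Farm2->M2: 60 × $6 = $360
  Farm2->M3: 10 × $3 = $30
Optimal cost = $620.
Saving = 680 − 620 = $60.

60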